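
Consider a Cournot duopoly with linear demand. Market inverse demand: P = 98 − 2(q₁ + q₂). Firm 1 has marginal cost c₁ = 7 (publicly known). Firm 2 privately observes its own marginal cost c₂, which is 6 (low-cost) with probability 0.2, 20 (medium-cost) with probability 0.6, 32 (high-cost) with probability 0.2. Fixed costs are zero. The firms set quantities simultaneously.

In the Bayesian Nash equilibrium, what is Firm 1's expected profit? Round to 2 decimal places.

Firm 2 with cost c maximizes (98 − 2(q₁+q₂) − c)·q₂, giving q₂(c) = (98 − c − 2q₁)/4.
E[c₂] = 0.2·6 + 0.6·20 + 0.2·32 = 19.6
Firm 1's FOC against E[q₂] yields q₁ = (98 − 2·7 + E[c₂])/6 = (98 − 14 + 19.6)/6 = 17.2667.
E[P] = 98 − 2·(q₁ + E[q₂]) = 41.5333; Firm 1's expected profit = (E[P] − 7)·q₁ = (41.5333 − 7)·17.2667 = 596.276.

596.28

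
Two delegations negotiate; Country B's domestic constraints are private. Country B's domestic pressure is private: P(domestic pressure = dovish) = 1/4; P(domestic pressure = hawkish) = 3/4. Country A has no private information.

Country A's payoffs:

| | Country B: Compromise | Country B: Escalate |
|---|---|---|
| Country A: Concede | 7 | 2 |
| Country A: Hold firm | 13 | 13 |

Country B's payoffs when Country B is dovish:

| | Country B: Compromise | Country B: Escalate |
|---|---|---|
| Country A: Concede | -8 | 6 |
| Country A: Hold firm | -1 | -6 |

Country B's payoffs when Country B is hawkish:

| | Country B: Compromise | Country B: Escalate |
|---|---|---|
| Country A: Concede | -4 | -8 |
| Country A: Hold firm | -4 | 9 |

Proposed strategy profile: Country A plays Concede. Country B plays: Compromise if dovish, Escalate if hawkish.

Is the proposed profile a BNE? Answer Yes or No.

Country A plays Concede: E[Concede] = 1/4·(7) + 3/4·(2) = 13/4; E[Hold firm] = 13. Not best-responding. ✗
Country B (domestic pressure dovish), facing Concede: Compromise gives -8, Escalate gives 6. Proposed Compromise is not best — profitable deviation exists. ✗
Country B (domestic pressure hawkish), facing Concede: Compromise gives -4, Escalate gives -8. Proposed Escalate is not best — profitable deviation exists. ✗

No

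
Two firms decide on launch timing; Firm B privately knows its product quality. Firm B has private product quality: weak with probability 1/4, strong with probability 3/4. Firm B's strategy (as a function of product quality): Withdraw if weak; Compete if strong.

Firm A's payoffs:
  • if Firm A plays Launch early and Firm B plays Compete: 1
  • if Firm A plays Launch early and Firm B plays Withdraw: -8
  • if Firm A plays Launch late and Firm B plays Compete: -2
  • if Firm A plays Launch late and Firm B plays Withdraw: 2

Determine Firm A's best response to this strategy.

Launch late

Compute Firm A's expected payoff for each action, taking the expectation over Firm B's type.
E[Launch early] = 1/4·(-8) + 3/4·(1) = -5/4
E[Launch late] = 1/4·(2) + 3/4·(-2) = -1
Best response: Launch late (-1 is the largest).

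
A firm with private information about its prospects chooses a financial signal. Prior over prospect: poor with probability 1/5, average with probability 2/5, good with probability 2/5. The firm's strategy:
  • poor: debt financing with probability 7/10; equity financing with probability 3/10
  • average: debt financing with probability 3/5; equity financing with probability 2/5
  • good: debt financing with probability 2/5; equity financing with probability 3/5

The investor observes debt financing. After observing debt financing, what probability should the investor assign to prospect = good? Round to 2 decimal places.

P(debt financing) = (1/5)·(7/10) + (2/5)·(3/5) + (2/5)·(2/5) = 27/50
P(good | debt financing) = ((2/5)·(2/5)) / (27/50) = (4/25) / (27/50) = 8/27

0.30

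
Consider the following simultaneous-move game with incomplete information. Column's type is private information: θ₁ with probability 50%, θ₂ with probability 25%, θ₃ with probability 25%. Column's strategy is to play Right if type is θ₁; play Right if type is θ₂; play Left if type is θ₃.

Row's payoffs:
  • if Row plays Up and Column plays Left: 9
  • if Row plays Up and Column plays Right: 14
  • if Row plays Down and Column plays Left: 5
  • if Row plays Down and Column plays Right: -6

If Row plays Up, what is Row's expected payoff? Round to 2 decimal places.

Take the expectation over Column's type, weighting each type's action by its prior probability.
E[Up] = 0.5·14 + 0.25·14 + 0.25·9 = 7 + 3.5 + 2.25 = 12.75

12.75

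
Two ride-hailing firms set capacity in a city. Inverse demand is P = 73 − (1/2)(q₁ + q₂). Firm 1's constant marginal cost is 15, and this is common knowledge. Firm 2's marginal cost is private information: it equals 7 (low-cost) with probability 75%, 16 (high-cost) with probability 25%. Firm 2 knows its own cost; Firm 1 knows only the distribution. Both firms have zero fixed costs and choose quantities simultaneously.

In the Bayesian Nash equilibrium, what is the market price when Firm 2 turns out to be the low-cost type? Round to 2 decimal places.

Type-c best response for Firm 2: q₂(c) = (73 − c) − q₁/2.
Firm 1 maximizes expected profit; its first-order condition is 73 − q₁ − (1/2)E[q₂] − 15 = 0.
Substituting E[q₂] and solving: E[c₂] = 9.25, so q₁ = (73 − 2·15 + 9.25)/(3/2) = 34.8333.
q₂(low-cost) = 48.5833, so P = 73 − (1/2)·(34.8333 + 48.5833) = 31.2917.

31.29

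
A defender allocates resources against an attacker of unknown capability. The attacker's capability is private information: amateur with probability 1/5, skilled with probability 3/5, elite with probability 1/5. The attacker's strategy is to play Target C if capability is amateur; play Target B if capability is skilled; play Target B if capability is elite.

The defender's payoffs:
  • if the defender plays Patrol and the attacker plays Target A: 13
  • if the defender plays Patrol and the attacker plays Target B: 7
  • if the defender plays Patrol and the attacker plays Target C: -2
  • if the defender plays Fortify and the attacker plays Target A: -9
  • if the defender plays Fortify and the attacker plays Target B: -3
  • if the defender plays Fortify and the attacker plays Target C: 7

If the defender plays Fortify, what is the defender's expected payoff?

E[Fortify] = 1/5·7 + 3/5·(-3) + 1/5·(-3) = 7/5 + (-9/5) + (-3/5) = -1

-1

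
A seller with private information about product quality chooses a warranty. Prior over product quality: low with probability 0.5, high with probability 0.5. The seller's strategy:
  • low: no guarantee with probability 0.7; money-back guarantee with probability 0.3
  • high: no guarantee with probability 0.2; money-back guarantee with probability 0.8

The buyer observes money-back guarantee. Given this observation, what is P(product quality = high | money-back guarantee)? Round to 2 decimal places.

0.73

Apply Bayes' rule using the sender's strategy as the likelihood.
P(money-back guarantee) = 0.5·0.3 + 0.5·0.8 = 0.55
P(high | money-back guarantee) = (0.5·0.8) / 0.55 = 0.4 / 0.55 = 0.727273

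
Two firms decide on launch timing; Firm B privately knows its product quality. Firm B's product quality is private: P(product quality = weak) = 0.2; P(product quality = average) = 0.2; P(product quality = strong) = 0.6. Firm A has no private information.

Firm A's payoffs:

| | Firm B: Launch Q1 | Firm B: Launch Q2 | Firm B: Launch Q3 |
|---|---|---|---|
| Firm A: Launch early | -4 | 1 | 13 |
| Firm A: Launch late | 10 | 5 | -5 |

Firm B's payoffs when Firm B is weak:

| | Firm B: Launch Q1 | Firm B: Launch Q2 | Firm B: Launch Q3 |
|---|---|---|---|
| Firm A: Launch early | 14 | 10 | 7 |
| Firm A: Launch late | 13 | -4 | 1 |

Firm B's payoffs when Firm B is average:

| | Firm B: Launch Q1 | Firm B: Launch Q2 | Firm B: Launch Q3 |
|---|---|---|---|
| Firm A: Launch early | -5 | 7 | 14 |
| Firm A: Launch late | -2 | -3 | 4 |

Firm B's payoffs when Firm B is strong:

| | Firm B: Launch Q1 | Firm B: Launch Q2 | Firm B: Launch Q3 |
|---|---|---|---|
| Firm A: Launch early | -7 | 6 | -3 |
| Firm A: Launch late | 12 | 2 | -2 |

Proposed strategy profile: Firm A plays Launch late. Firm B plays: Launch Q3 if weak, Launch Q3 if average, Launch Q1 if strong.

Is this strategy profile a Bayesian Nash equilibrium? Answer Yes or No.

Firm A plays Launch late: E[Launch late] = 0.2·(-5) + 0.2·(-5) + 0.6·(10) = 4; E[Launch early] = 2.8. Best-responding. ✓
Firm B (product quality weak), facing Launch late: Launch Q1 gives 13, Launch Q2 gives -4, Launch Q3 gives 1. Proposed Launch Q3 is not best — profitable deviation exists. ✗
Firm B (product quality average), facing Launch late: Launch Q1 gives -2, Launch Q2 gives -3, Launch Q3 gives 4. Proposed Launch Q3 is best. ✓
Firm B (product quality strong), facing Launch late: Launch Q1 gives 12, Launch Q2 gives 2, Launch Q3 gives -2. Proposed Launch Q1 is best. ✓

No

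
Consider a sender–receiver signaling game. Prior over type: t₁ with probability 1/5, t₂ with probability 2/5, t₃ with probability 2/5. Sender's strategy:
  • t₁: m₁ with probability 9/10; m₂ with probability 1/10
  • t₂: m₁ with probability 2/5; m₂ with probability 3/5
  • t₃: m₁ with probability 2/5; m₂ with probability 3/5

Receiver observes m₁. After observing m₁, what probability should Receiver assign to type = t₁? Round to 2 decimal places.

0.36

P(m₁) = (1/5)·(9/10) + (2/5)·(2/5) + (2/5)·(2/5) = 1/2
P(t₁ | m₁) = ((1/5)·(9/10)) / (1/2) = (9/50) / (1/2) = 9/25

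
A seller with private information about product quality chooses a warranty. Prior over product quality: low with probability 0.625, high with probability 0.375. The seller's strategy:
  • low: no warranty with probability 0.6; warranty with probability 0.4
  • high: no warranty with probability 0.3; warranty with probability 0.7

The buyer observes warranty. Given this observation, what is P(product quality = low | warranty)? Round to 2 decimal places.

0.49

Apply Bayes' rule using the sender's strategy as the likelihood.
P(warranty) = 0.625·0.4 + 0.375·0.7 = 0.5125
P(low | warranty) = (0.625·0.4) / 0.5125 = 0.25 / 0.5125 = 0.487805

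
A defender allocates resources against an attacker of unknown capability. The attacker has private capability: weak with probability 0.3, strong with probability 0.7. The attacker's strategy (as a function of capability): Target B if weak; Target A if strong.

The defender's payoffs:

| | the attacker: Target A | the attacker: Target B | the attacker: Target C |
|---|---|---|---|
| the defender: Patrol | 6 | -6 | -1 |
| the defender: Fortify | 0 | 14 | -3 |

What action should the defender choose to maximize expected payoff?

E[Patrol] = 0.3·(-6) + 0.7·(6) = 2.4
E[Fortify] = 0.3·(14) + 0.7·(0) = 4.2
Best response: Fortify (4.2 is the largest).

Fortify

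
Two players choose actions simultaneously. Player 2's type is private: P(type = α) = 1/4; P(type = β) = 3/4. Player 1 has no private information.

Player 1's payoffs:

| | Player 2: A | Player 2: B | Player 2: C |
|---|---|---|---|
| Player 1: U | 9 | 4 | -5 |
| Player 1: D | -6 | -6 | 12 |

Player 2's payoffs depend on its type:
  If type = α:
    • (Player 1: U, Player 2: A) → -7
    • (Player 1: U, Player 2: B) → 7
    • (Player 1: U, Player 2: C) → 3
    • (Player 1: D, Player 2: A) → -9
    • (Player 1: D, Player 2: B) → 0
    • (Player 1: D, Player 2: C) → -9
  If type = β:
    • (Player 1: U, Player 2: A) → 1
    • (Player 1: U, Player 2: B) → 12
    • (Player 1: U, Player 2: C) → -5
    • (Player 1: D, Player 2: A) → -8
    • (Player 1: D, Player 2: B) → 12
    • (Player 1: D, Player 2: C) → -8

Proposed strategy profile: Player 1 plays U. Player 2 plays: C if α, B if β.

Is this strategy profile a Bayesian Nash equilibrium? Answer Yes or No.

Player 1 plays U: E[U] = 1/4·(-5) + 3/4·(4) = 7/4; E[D] = -3/2. Best-responding. ✓
Player 2 (type α), facing U: A gives -7, B gives 7, C gives 3. Proposed C is not best — profitable deviation exists. ✗
Player 2 (type β), facing U: A gives 1, B gives 12, C gives -5. Proposed B is best. ✓

No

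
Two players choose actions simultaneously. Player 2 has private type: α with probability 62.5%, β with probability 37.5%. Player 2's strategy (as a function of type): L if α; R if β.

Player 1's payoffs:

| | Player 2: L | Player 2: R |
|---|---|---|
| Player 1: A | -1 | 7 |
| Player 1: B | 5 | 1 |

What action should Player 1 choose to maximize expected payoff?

E[A] = 0.625·(-1) + 0.375·(7) = 2
E[B] = 0.625·(5) + 0.375·(1) = 3.5
Best response: B (3.5 is the largest).

B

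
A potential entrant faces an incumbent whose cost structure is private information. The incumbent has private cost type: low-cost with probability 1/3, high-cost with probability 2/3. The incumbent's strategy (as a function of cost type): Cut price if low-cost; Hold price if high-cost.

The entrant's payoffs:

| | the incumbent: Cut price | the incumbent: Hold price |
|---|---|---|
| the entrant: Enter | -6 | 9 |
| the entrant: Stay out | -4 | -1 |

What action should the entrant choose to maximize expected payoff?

Enter

E[Enter] = 1/3·(-6) + 2/3·(9) = 4
E[Stay out] = 1/3·(-4) + 2/3·(-1) = -2
Best response: Enter (4 is the largest).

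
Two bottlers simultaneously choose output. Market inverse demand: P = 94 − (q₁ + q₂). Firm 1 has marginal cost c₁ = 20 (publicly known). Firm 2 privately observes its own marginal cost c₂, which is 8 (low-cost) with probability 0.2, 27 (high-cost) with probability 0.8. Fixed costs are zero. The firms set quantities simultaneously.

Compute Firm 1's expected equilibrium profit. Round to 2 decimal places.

Each type of Firm 2 best-responds to q₁; Firm 1 best-responds to the expected q₂ over Firm 2's types.
Firm 2 with cost c maximizes (94 − (q₁+q₂) − c)·q₂, giving q₂(c) = (94 − c − q₁)/2.
E[c₂] = 0.2·8 + 0.8·27 = 23.2
Firm 1's FOC against E[q₂] yields q₁ = (94 − 2·20 + E[c₂])/3 = (94 − 40 + 23.2)/3 = 25.7333.
E[P] = 94 − (q₁ + E[q₂]) = 45.7333; Firm 1's expected profit = (E[P] − 20)·q₁ = (45.7333 − 20)·25.7333 = 662.204.

662.20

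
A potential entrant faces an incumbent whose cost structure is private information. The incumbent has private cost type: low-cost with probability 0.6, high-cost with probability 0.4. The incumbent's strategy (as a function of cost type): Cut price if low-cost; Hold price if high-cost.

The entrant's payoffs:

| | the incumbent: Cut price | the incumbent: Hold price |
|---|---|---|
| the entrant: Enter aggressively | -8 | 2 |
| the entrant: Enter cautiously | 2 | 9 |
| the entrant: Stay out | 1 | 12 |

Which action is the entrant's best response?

Stay out

E[Enter aggressively] = 0.6·(-8) + 0.4·(2) = -4
E[Enter cautiously] = 0.6·(2) + 0.4·(9) = 4.8
E[Stay out] = 0.6·(1) + 0.4·(12) = 5.4
Best response: Stay out (5.4 is the largest).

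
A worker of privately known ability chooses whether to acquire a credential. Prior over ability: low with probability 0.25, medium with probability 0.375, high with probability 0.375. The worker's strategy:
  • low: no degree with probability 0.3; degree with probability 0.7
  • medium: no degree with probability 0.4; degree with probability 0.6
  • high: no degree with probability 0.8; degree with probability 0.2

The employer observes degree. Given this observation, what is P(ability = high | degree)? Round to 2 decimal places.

0.16

Apply Bayes' rule using the sender's strategy as the likelihood.
P(degree) = 0.25·0.7 + 0.375·0.6 + 0.375·0.2 = 0.475
P(high | degree) = (0.375·0.2) / 0.475 = 0.075 / 0.475 = 0.157895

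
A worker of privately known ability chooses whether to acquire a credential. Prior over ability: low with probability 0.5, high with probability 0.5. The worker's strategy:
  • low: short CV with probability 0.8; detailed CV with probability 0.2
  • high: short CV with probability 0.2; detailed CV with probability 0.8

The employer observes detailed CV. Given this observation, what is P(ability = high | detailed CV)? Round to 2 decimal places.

0.80

P(detailed CV) = 0.5·0.2 + 0.5·0.8 = 0.5
P(high | detailed CV) = (0.5·0.8) / 0.5 = 0.4 / 0.5 = 0.8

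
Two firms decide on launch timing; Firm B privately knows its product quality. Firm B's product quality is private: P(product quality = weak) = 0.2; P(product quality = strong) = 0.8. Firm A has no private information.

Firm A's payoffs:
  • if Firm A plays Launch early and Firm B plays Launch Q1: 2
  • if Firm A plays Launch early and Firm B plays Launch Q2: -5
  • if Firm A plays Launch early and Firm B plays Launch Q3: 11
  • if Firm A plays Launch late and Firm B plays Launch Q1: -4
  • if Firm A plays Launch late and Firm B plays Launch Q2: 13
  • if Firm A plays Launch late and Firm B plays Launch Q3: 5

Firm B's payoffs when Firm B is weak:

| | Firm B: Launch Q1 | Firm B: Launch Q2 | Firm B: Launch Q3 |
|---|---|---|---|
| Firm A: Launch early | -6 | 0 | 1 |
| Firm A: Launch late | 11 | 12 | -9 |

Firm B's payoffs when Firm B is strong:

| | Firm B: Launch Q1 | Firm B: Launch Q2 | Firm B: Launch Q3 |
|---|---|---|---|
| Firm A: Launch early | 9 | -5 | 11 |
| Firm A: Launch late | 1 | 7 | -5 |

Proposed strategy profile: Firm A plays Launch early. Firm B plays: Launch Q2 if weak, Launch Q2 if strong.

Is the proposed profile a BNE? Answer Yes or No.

A profile is a BNE iff every type of every player is best-responding given beliefs about the other side.
Firm A plays Launch early: E[Launch early] = 0.2·(-5) + 0.8·(-5) = -5; E[Launch late] = 13. Not best-responding. ✗
Firm B (product quality weak), facing Launch early: Launch Q1 gives -6, Launch Q2 gives 0, Launch Q3 gives 1. Proposed Launch Q2 is not best — profitable deviation exists. ✗
Firm B (product quality strong), facing Launch early: Launch Q1 gives 9, Launch Q2 gives -5, Launch Q3 gives 11. Proposed Launch Q2 is not best — profitable deviation exists. ✗

No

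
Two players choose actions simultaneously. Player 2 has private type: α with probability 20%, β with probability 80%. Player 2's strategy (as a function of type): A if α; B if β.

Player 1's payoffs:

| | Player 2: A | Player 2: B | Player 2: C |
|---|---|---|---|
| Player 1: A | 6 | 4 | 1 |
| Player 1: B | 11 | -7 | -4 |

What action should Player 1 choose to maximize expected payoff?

E[A] = 0.2·(6) + 0.8·(4) = 4.4
E[B] = 0.2·(11) + 0.8·(-7) = -3.4
Best response: A (4.4 is the largest).

A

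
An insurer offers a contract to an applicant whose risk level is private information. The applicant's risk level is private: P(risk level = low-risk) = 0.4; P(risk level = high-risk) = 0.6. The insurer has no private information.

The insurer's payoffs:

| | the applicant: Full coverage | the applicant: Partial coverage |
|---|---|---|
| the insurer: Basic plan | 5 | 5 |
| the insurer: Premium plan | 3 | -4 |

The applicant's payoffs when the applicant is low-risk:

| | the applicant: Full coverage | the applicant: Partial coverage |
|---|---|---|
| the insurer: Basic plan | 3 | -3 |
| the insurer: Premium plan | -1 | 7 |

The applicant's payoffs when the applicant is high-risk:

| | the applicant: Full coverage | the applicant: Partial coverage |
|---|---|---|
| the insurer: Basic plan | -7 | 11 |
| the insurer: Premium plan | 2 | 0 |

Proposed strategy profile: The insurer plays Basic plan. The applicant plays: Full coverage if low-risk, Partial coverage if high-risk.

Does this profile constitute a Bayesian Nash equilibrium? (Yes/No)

Yes

The insurer plays Basic plan: E[Basic plan] = 0.4·(5) + 0.6·(5) = 5; E[Premium plan] = -1.2. Best-responding. ✓
The applicant (risk level low-risk), facing Basic plan: Full coverage gives 3, Partial coverage gives -3. Proposed Full coverage is best. ✓
The applicant (risk level high-risk), facing Basic plan: Full coverage gives -7, Partial coverage gives 11. Proposed Partial coverage is best. ✓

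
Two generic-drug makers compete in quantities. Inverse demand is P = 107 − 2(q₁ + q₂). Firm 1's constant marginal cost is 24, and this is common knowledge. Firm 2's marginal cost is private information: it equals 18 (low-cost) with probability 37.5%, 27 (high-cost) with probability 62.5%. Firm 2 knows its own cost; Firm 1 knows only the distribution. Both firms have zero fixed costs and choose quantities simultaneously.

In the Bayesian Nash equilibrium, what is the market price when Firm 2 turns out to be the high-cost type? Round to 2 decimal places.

53.23

Type-c best response for Firm 2: q₂(c) = (107 − c)/4 − q₁/2.
Firm 1 maximizes expected profit; its first-order condition is 107 − 4q₁ − 2E[q₂] − 24 = 0.
Substituting E[q₂] and solving: E[c₂] = 23.625, so q₁ = (107 − 2·24 + 23.625)/6 = 13.7708.
q₂(high-cost) = 13.1146, so P = 107 − 2·(13.7708 + 13.1146) = 53.2292.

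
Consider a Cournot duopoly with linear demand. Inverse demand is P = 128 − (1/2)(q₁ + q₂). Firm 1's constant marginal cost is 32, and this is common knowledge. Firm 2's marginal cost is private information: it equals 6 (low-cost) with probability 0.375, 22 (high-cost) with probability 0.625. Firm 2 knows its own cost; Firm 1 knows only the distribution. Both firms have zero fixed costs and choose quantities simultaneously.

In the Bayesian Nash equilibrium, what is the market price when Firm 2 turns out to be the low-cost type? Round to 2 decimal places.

53.67

Each type of Firm 2 best-responds to q₁; Firm 1 best-responds to the expected q₂ over Firm 2's types.
Firm 2 with cost c maximizes (128 − (1/2)(q₁+q₂) − c)·q₂, giving q₂(c) = (128 − c − (1/2)q₁).
E[c₂] = 0.375·6 + 0.625·22 = 16
Firm 1's FOC against E[q₂] yields q₁ = (128 − 2·32 + E[c₂])/(3/2) = (128 − 64 + 16)/(3/2) = 53.3333.
q₂(low-cost) = 95.3333, so P = 128 − (1/2)·(53.3333 + 95.3333) = 53.6667.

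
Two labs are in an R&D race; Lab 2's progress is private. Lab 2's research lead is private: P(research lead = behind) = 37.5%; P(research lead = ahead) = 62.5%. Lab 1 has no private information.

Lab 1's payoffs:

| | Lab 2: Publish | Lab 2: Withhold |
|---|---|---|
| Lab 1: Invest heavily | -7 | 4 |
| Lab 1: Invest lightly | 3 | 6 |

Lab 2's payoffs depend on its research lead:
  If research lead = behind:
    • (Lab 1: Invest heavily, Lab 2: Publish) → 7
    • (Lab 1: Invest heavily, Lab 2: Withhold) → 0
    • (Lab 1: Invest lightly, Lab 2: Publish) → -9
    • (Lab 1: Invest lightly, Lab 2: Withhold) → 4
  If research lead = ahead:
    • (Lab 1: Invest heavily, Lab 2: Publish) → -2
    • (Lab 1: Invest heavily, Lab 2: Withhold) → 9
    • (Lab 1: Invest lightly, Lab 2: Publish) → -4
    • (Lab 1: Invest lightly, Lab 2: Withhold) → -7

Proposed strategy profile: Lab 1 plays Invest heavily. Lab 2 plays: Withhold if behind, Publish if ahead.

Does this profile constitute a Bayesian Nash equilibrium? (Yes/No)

A profile is a BNE iff every type of every player is best-responding given beliefs about the other side.
Lab 1 plays Invest heavily: E[Invest heavily] = 0.375·(4) + 0.625·(-7) = -2.875; E[Invest lightly] = 4.125. Not best-responding. ✗
Lab 2 (research lead behind), facing Invest heavily: Publish gives 7, Withhold gives 0. Proposed Withhold is not best — profitable deviation exists. ✗
Lab 2 (research lead ahead), facing Invest heavily: Publish gives -2, Withhold gives 9. Proposed Publish is not best — profitable deviation exists. ✗

No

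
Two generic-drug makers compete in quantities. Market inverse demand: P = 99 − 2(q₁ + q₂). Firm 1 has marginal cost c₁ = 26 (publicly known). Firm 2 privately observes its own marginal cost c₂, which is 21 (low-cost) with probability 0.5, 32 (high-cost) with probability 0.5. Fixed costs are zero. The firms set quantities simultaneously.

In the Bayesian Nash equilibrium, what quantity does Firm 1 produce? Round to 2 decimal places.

12.25

Type-c best response for Firm 2: q₂(c) = (99 − c)/4 − q₁/2.
Firm 1 maximizes expected profit; its first-order condition is 99 − 4q₁ − 2E[q₂] − 26 = 0.
Substituting E[q₂] and solving: E[c₂] = 26.5, so q₁ = (99 − 2·26 + 26.5)/6 = 12.25.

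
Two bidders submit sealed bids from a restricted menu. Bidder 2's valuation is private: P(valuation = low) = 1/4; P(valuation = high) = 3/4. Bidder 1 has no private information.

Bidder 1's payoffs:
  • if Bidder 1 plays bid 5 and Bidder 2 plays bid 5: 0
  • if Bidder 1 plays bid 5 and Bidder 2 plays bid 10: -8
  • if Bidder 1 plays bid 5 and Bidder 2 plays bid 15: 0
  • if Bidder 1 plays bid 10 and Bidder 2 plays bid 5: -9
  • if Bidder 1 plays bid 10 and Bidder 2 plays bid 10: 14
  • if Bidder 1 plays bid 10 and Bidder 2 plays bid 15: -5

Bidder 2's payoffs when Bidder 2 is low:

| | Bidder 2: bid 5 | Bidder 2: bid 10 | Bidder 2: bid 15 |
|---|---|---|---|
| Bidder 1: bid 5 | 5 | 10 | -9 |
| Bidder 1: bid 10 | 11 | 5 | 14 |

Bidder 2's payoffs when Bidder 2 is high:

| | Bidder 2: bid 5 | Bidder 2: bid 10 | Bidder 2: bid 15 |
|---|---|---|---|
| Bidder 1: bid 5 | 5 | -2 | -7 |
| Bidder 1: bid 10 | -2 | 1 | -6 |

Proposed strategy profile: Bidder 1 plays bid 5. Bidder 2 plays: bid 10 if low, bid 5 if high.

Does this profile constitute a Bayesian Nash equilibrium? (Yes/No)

Bidder 1 plays bid 5: E[bid 5] = 1/4·(-8) + 3/4·(0) = -2; E[bid 10] = -13/4. Best-responding. ✓
Bidder 2 (valuation low), facing bid 5: bid 5 gives 5, bid 10 gives 10, bid 15 gives -9. Proposed bid 10 is best. ✓
Bidder 2 (valuation high), facing bid 5: bid 5 gives 5, bid 10 gives -2, bid 15 gives -7. Proposed bid 5 is best. ✓

Yes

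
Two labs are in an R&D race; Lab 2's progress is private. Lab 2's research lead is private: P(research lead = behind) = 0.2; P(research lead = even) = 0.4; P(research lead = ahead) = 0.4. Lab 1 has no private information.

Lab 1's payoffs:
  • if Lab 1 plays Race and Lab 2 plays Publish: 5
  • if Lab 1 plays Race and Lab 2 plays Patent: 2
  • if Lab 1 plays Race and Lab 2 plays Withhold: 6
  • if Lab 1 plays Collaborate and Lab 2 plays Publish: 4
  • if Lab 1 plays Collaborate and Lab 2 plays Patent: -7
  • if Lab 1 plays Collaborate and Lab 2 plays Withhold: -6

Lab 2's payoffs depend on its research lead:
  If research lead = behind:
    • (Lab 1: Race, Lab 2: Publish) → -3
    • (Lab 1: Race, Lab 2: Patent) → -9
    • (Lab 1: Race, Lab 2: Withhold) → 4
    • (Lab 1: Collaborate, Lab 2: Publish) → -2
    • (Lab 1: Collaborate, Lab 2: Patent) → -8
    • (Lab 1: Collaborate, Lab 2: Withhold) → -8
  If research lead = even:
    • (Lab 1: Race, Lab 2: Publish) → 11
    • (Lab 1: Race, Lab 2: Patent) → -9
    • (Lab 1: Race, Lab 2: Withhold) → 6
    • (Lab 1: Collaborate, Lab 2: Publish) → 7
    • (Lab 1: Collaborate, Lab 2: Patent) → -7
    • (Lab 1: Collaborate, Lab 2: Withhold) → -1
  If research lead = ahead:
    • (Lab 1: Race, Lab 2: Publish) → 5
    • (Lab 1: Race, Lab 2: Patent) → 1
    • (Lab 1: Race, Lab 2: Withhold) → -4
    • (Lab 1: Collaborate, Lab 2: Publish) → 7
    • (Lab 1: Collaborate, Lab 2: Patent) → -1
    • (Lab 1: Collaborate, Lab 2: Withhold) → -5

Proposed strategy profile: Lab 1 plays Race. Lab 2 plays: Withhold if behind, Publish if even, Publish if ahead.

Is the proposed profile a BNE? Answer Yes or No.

Lab 1 plays Race: E[Race] = 0.2·(6) + 0.4·(5) + 0.4·(5) = 5.2; E[Collaborate] = 2. Best-responding. ✓
Lab 2 (research lead behind), facing Race: Publish gives -3, Patent gives -9, Withhold gives 4. Proposed Withhold is best. ✓
Lab 2 (research lead even), facing Race: Publish gives 11, Patent gives -9, Withhold gives 6. Proposed Publish is best. ✓
Lab 2 (research lead ahead), facing Race: Publish gives 5, Patent gives 1, Withhold gives -4. Proposed Publish is best. ✓

Yes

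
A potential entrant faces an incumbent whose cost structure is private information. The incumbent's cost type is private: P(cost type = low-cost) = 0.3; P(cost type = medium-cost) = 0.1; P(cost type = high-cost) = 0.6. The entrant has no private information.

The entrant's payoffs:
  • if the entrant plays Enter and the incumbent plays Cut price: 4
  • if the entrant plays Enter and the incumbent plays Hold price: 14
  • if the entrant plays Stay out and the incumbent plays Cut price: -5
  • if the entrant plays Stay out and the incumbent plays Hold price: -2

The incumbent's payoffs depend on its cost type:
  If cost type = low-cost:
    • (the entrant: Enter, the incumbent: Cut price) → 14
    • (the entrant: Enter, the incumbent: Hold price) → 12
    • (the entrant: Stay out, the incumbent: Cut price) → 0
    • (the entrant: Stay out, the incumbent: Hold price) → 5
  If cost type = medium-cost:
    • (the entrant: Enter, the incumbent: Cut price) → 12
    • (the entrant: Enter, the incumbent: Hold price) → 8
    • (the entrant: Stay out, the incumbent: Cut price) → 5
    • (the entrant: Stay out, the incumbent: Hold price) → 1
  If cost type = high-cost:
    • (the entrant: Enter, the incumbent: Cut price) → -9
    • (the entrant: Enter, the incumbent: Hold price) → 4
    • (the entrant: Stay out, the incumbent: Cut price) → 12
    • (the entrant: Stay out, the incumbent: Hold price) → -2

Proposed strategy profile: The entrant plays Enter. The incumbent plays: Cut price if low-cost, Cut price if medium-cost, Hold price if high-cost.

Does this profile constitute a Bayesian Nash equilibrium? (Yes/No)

The entrant plays Enter: E[Enter] = 0.3·(4) + 0.1·(4) + 0.6·(14) = 10; E[Stay out] = -3.2. Best-responding. ✓
The incumbent (cost type low-cost), facing Enter: Cut price gives 14, Hold price gives 12. Proposed Cut price is best. ✓
The incumbent (cost type medium-cost), facing Enter: Cut price gives 12, Hold price gives 8. Proposed Cut price is best. ✓
The incumbent (cost type high-cost), facing Enter: Cut price gives -9, Hold price gives 4. Proposed Hold price is best. ✓

Yes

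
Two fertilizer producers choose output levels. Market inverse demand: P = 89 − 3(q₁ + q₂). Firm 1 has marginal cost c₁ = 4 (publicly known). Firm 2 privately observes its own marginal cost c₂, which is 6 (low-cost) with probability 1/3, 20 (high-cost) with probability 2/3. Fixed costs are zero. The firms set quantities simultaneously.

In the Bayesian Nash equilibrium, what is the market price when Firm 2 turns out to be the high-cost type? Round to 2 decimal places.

Each type of Firm 2 best-responds to q₁; Firm 1 best-responds to the expected q₂ over Firm 2's types.
Firm 2 with cost c maximizes (89 − 3(q₁+q₂) − c)·q₂, giving q₂(c) = (89 − c − 3q₁)/6.
E[c₂] = 1/3·6 + 2/3·20 = 15.3333
Firm 1's FOC against E[q₂] yields q₁ = (89 − 2·4 + E[c₂])/9 = (89 − 8 + 15.3333)/9 = 10.7037.
q₂(high-cost) = 6.14815, so P = 89 − 3·(10.7037 + 6.14815) = 38.4444.

38.44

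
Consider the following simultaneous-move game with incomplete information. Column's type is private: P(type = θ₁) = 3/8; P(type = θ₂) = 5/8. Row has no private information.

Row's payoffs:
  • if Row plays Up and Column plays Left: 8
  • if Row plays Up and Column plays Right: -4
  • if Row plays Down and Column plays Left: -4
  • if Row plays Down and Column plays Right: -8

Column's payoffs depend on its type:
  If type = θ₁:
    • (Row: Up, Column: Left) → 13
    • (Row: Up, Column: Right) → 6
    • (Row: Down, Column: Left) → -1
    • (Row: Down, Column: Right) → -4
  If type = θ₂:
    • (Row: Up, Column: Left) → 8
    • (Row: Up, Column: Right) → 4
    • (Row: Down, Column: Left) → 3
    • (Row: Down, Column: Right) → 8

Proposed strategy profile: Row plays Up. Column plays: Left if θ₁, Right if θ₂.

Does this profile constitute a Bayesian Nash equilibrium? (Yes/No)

No

A profile is a BNE iff every type of every player is best-responding given beliefs about the other side.
Row plays Up: E[Up] = 3/8·(8) + 5/8·(-4) = 1/2; E[Down] = -13/2. Best-responding. ✓
Column (type θ₁), facing Up: Left gives 13, Right gives 6. Proposed Left is best. ✓
Column (type θ₂), facing Up: Left gives 8, Right gives 4. Proposed Right is not best — profitable deviation exists. ✗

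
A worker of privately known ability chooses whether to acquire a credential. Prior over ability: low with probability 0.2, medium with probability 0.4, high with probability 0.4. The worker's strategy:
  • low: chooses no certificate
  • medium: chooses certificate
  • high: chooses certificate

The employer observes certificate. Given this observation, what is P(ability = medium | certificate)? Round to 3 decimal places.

0.500

Apply Bayes' rule using the sender's strategy as the likelihood.
P(certificate) = 0.2·0 + 0.4·1 + 0.4·1 = 0.8
P(medium | certificate) = (0.4·1) / 0.8 = 0.4 / 0.8 = 0.5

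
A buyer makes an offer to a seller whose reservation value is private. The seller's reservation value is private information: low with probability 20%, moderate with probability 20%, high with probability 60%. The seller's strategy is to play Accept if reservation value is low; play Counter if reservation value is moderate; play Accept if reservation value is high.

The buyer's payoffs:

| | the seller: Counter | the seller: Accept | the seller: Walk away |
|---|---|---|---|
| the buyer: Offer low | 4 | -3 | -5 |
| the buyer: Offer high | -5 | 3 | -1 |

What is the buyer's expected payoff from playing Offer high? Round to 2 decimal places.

E[Offer high] = 0.2·3 + 0.2·(-5) + 0.6·3 = 0.6 + (-1) + 1.8 = 1.4

1.40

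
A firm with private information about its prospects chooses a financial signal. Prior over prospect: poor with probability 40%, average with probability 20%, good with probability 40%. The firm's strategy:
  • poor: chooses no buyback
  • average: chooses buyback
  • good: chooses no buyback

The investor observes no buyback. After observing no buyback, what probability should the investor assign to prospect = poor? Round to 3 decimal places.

0.500

Apply Bayes' rule using the sender's strategy as the likelihood.
P(no buyback) = 0.4·1 + 0.2·0 + 0.4·1 = 0.8
P(poor | no buyback) = (0.4·1) / 0.8 = 0.4 / 0.8 = 0.5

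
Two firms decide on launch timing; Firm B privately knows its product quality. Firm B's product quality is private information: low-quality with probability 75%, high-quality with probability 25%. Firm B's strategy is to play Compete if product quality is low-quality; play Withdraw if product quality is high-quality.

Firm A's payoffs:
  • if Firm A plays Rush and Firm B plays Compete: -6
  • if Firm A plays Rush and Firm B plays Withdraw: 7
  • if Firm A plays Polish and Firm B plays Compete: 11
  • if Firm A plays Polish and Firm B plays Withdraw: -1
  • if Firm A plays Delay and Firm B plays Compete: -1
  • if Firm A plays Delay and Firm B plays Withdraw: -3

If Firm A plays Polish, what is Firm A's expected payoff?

8

E[Polish] = 0.75·11 + 0.25·(-1) = 8.25 + (-0.25) = 8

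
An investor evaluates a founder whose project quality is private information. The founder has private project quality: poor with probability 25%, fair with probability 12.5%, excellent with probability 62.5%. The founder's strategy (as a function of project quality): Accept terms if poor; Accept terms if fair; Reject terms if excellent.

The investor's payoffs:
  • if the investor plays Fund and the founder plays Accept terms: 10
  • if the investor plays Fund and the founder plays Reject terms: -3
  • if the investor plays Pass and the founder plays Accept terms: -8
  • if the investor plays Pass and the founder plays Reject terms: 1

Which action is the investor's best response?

E[Fund] = 0.25·(10) + 0.125·(10) + 0.625·(-3) = 1.875
E[Pass] = 0.25·(-8) + 0.125·(-8) + 0.625·(1) = -2.375
Best response: Fund (1.875 is the largest).

Fund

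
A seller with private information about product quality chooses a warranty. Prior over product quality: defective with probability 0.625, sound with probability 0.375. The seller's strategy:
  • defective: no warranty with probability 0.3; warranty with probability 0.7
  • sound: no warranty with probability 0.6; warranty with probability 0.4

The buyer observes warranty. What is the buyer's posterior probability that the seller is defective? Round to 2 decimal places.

0.74

P(warranty) = 0.625·0.7 + 0.375·0.4 = 0.5875
P(defective | warranty) = (0.625·0.7) / 0.5875 = 0.4375 / 0.5875 = 0.744681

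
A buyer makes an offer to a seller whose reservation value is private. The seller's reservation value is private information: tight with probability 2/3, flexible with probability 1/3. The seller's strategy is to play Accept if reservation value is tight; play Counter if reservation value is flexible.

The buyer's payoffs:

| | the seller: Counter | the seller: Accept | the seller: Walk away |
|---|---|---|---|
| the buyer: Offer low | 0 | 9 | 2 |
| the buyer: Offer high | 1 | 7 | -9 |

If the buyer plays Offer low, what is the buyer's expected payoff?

6

Take the expectation over the seller's reservation value, weighting each type's action by its prior probability.
E[Offer low] = 2/3·9 + 1/3·0 = 6 + 0 = 6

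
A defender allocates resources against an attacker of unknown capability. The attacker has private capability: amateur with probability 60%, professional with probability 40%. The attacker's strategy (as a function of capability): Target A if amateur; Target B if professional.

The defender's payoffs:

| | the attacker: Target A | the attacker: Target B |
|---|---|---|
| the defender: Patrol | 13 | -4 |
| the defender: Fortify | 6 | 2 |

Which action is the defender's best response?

E[Patrol] = 0.6·(13) + 0.4·(-4) = 6.2
E[Fortify] = 0.6·(6) + 0.4·(2) = 4.4
Best response: Patrol (6.2 is the largest).

Patrol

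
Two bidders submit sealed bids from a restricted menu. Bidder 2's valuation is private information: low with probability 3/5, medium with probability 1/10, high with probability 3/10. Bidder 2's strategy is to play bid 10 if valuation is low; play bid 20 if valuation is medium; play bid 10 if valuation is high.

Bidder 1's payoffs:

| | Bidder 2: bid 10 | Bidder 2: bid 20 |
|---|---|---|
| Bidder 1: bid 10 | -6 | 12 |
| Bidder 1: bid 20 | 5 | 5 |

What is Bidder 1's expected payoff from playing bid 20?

5

E[bid 20] = 3/5·5 + 1/10·5 + 3/10·5 = 3 + 1/2 + 3/2 = 5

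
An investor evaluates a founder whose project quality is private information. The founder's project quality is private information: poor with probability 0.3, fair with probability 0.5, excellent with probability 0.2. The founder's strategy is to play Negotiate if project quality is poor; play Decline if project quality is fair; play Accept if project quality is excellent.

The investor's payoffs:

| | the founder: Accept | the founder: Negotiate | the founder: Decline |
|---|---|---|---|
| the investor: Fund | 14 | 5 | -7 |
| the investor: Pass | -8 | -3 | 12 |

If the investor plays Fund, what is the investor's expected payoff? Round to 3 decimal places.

E[Fund] = 0.3·5 + 0.5·(-7) + 0.2·14 = 1.5 + (-3.5) + 2.8 = 0.8

0.800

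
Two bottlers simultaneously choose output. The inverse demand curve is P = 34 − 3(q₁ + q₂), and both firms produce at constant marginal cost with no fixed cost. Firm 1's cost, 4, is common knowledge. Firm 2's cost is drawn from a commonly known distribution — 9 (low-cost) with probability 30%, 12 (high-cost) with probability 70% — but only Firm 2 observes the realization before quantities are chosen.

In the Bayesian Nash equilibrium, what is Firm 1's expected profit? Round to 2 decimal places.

50.98

Type-c best response for Firm 2: q₂(c) = (34 − c)/6 − q₁/2.
Firm 1 maximizes expected profit; its first-order condition is 34 − 6q₁ − 3E[q₂] − 4 = 0.
Substituting E[q₂] and solving: E[c₂] = 11.1, so q₁ = (34 − 2·4 + 11.1)/9 = 4.12222.
E[P] = 34 − 3·(q₁ + E[q₂]) = 16.3667; Firm 1's expected profit = (E[P] − 4)·q₁ = (16.3667 − 4)·4.12222 = 50.9781.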